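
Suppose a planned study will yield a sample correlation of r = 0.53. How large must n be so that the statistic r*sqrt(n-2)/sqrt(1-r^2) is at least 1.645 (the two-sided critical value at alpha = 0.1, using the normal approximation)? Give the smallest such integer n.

9

r√(n−2)/√(1−r²) ≥ 1.645  ⇔  n−2 ≥ (1.645)²·(1−r²)/r²
(1−r²)/r² = (1−0.2809)/0.2809 = 2.5600
n ≥ 2 + 2.706025·2.5600 = 2 + 6.9274 = 8.9274
⌈8.9274⌉ = 9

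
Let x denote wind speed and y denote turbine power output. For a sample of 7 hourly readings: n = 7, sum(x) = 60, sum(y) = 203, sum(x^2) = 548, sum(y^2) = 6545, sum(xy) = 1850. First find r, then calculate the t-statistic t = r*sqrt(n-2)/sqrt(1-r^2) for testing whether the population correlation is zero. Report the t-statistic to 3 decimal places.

Numerator: nΣxy − (Σx)(Σy) = 7·1850 − (60)(203) = 770
Denominator: √[(nΣx²−(Σx)²)(nΣy²−(Σy)²)]
  nΣx²−(Σx)² = 7·548 − 3600 = 236;  nΣy²−(Σy)² = 7·6545 − 41209 = 4606
  √(236·4606) = √1087016 = 1042.6006
r = 770 / 1042.6006 = 0.7385
t = r·√(n−2)/√(1−r²) = 0.7385·√5 / √(1−0.545382) = 1.651336 / 0.674254 = 2.449

2.449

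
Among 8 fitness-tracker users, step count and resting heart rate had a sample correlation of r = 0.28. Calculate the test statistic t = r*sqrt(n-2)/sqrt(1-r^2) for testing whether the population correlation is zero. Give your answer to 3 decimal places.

0.714

t = r·√(n−2) / √(1−r²) with r = 0.28, n = 8
  = 0.28·√6 / √(1 − 0.0784)
  = 0.28·2.449490 / 0.960000
  = 0.685857 / 0.960000 = 0.714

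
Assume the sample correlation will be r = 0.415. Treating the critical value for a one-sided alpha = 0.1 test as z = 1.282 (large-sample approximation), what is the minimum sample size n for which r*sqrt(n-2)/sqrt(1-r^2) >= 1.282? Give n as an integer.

10

Need r·√(n−2)/√(1−r²) ≥ 1.282
√(n−2) ≥ 1.282·√(1−0.172225) / 0.415 = 1.282·0.909821 / 0.415 = 2.8106
n−2 ≥ 7.8995  ⇒  n ≥ 9.8995
Smallest integer n = 10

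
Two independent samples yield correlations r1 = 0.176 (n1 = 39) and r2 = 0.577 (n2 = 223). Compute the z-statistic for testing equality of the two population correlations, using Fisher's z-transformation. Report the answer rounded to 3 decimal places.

-2.670

z1 = atanh(0.176) = 0.177852,  z2 = atanh(0.577) = 0.657954
SE = √(1/(n1−3) + 1/(n2−3)) = √(1/36 + 1/220) = √(0.0277778 + 0.0045455) = √0.0323233 = 0.179787
z = (z1 − z2)/SE = (0.177852 − 0.657954) / 0.179787 = -0.480102 / 0.179787 = -2.670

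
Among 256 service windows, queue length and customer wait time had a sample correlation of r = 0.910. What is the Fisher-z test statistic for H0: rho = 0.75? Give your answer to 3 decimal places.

z_r = atanh(0.910) = 1.527524,  z_0 = atanh(0.75) = 0.972955
SE = 1/√(n−3) = 1/√253 = 0.062869
z = (z_r − z_0)/SE = (1.527524 − 0.972955) / 0.062869 = 0.554569 / 0.062869 = 8.821

8.821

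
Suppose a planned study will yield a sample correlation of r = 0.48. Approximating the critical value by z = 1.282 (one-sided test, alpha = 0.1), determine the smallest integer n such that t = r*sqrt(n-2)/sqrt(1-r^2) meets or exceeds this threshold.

8

Need r·√(n−2)/√(1−r²) ≥ 1.282
√(n−2) ≥ 1.282·√(1−0.2304) / 0.48 = 1.282·0.877268 / 0.48 = 2.3430
n−2 ≥ 5.4896  ⇒  n ≥ 7.4896
Smallest integer n = 8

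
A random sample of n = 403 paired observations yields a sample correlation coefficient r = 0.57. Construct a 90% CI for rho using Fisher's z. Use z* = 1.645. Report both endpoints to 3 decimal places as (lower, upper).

(0.512, 0.623)

z_r = atanh(0.57) = 0.647523;  SE = 1/√(n−3) = 1/√400 = 0.050000
z-limits: 0.647523 ± 1.645·0.050000 = 0.647523 ± 0.082250 = [0.565273, 0.729773]
ρ-limits: (tanh 0.565273, tanh 0.729773) = (0.512, 0.623)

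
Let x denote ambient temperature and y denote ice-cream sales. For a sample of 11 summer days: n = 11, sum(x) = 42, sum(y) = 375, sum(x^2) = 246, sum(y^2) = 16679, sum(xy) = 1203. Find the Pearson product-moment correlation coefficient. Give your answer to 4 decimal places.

-0.3962

S_xy = nΣxy − ΣxΣy = 11·1203 − 42·375 = 13233 − 15750 = -2517
S_xx = nΣx² − (Σx)² = 11·246 − 42² = 2706 − 1764 = 942
S_yy = nΣy² − (Σy)² = 11·16679 − 375² = 183469 − 140625 = 42844
r = S_xy / √(S_xx·S_yy) = -2517 / √(942·42844) = -2517 / √40359048 = -2517 / 6352.8771 = -0.3962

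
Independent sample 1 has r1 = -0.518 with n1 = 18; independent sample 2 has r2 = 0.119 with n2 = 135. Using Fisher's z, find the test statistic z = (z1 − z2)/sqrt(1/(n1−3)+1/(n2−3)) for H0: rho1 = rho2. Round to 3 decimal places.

z1 = atanh(-0.518) = -0.573602,  z2 = atanh(0.119) = 0.119567
SE = √(1/(n1−3) + 1/(n2−3)) = √(1/15 + 1/132) = √(0.0666667 + 0.0075758) = √0.0742425 = 0.272475
z = (z1 − z2)/SE = (-0.573602 − 0.119567) / 0.272475 = -0.693169 / 0.272475 = -2.544

-2.544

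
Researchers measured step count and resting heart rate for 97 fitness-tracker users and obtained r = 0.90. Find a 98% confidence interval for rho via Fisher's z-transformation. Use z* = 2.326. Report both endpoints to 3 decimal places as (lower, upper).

(0.843, 0.937)

Fisher z: z_r = atanh(r) = ½·ln((1+0.90)/(1−0.90)) = 1.472219
SE(z) = 1/√(n−3) = 1/√94 = 0.103142
98% ⇒ z* = 2.326; margin = 2.326·0.103142 = 0.239908
CI on z-scale: (1.232311, 1.712127)
Back-transform: tanh(1.232311) = 0.843248, tanh(1.712127) = 0.936908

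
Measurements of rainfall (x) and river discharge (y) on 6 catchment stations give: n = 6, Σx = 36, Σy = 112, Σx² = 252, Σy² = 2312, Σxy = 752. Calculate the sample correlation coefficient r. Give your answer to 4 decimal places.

0.8962

Numerator: nΣxy − (Σx)(Σy) = 6·752 − (36)(112) = 480
Denominator: √[(nΣx²−(Σx)²)(nΣy²−(Σy)²)]
  nΣx²−(Σx)² = 6·252 − 1296 = 216;  nΣy²−(Σy)² = 6·2312 − 12544 = 1328
  √(216·1328) = √286848 = 535.5819
r = 480 / 535.5819 = 0.8962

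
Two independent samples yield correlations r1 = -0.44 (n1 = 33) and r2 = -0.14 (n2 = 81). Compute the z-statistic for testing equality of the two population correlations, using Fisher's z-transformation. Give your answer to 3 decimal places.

-1.542

Fisher z-transforms: z1 = atanh(-0.44) = -0.472231, z2 = atanh(-0.14) = -0.140926; difference d = -0.331305
Var(d) = 1/30 + 1/78 = 0.0333333 + 0.0128205 = 0.0461538
z = d/√Var(d) = -0.331305 / √0.0461538 = -0.331305 / 0.214834 = -1.542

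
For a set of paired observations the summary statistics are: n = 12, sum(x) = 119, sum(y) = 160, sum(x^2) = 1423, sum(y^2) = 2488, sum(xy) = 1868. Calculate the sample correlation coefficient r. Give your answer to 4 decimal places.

0.9585

Numerator: nΣxy − (Σx)(Σy) = 12·1868 − (119)(160) = 3376
Denominator: √[(nΣx²−(Σx)²)(nΣy²−(Σy)²)]
  nΣx²−(Σx)² = 12·1423 − 14161 = 2915;  nΣy²−(Σy)² = 12·2488 − 25600 = 4256
  √(2915·4256) = √12406240 = 3522.2493
r = 3376 / 3522.2493 = 0.9585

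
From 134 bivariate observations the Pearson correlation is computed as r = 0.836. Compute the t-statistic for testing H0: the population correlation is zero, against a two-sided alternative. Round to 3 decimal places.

t = r·√(n−2) / √(1−r²) with r = 0.836, n = 134
  = 0.836·√132 / √(1 − 0.698896)
  = 0.836·11.489125 / 0.548729
  = 9.604908 / 0.548729 = 17.504

17.504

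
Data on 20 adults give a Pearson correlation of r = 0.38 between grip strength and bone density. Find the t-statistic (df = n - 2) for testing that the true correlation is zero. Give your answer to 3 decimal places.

t = r·√(n−2) / √(1−r²) with r = 0.38, n = 20
  = 0.38·√18 / √(1 − 0.1444)
  = 0.38·4.242641 / 0.924986
  = 1.612204 / 0.924986 = 1.743

1.743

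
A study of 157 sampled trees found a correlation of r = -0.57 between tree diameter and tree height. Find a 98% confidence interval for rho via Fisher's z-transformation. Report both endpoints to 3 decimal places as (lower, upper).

z_r = atanh(-0.57) = -0.647523;  SE = 1/√(n−3) = 1/√154 = 0.080582
z-limits: -0.647523 ± 2.326·0.080582 = -0.647523 ± 0.187434 = [-0.834957, -0.460089]
ρ-limits: (tanh -0.834957, tanh -0.460089) = (-0.683, -0.430)

(-0.683, -0.430)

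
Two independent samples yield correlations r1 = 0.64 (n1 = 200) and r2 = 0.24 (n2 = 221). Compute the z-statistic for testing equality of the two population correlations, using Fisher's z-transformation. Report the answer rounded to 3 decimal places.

5.223

z1 = atanh(0.64) = 0.758174,  z2 = atanh(0.24) = 0.244774
SE = √(1/(n1−3) + 1/(n2−3)) = √(1/197 + 1/218) = √(0.0050761 + 0.0045872) = √0.0096633 = 0.098302
z = (z1 − z2)/SE = (0.758174 − 0.244774) / 0.098302 = 0.513400 / 0.098302 = 5.223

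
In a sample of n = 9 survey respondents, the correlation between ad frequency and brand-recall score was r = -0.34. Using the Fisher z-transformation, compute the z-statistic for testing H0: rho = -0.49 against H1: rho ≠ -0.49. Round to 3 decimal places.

z_r = atanh(-0.34) = -0.354093,  z_0 = atanh(-0.49) = -0.536060
SE = 1/√(n−3) = 1/√6 = 0.408248
z = (z_r − z_0)/SE = (-0.354093 − (-0.536060)) / 0.408248 = 0.181967 / 0.408248 = 0.446

0.446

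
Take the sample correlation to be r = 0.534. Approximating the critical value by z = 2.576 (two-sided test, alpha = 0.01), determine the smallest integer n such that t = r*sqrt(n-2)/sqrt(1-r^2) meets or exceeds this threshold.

Need r·√(n−2)/√(1−r²) ≥ 2.576
√(n−2) ≥ 2.576·√(1−0.285156) / 0.534 = 2.576·0.845484 / 0.534 = 4.0786
n−2 ≥ 16.6350  ⇒  n ≥ 18.6350
Smallest integer n = 19

19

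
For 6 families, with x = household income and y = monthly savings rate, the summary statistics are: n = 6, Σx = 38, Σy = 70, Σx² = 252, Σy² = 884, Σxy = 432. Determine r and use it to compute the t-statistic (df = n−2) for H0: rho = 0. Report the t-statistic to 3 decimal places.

Numerator: nΣxy − (Σx)(Σy) = 6·432 − (38)(70) = -68
Denominator: √[(nΣx²−(Σx)²)(nΣy²−(Σy)²)]
  nΣx²−(Σx)² = 6·252 − 1444 = 68;  nΣy²−(Σy)² = 6·884 − 4900 = 404
  √(68·404) = √27472 = 165.7468
r = -68 / 165.7468 = -0.4103
t = r·√(n−2)/√(1−r²) = -0.4103·√4 / √(1−0.168346) = -0.820600 / 0.911951 = -0.900

-0.900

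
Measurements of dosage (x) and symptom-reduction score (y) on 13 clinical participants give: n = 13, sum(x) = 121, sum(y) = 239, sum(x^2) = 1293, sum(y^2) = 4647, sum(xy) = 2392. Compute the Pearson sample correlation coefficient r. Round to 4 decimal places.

S_xy = nΣxy − ΣxΣy = 13·2392 − 121·239 = 31096 − 28919 = 2177
S_xx = nΣx² − (Σx)² = 13·1293 − 121² = 16809 − 14641 = 2168
S_yy = nΣy² − (Σy)² = 13·4647 − 239² = 60411 − 57121 = 3290
r = S_xy / √(S_xx·S_yy) = 2177 / √(2168·3290) = 2177 / √7132720 = 2177 / 2670.7153 = 0.8151

0.8151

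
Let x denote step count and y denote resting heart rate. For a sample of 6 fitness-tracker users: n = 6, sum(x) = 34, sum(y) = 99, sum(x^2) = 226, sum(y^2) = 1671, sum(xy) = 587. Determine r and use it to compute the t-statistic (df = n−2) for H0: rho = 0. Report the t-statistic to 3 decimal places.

S_xy = nΣxy − ΣxΣy = 6·587 − 34·99 = 3522 − 3366 = 156
S_xx = nΣx² − (Σx)² = 6·226 − 34² = 1356 − 1156 = 200
S_yy = nΣy² − (Σy)² = 6·1671 − 99² = 10026 − 9801 = 225
r = S_xy / √(S_xx·S_yy) = 156 / √(200·225) = 156 / √45000 = 156 / 212.1320 = 0.7354
t = r·√(n−2)/√(1−r²) = 0.7354·√4 / √(1−0.540813) = 1.470800 / 0.677633 = 2.170

2.170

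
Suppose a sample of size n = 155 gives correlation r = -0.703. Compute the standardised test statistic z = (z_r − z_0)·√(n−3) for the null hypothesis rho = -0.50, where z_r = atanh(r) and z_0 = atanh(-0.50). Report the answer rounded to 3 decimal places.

-3.993

z_r = atanh(-0.703) = -0.873207,  z_0 = atanh(-0.50) = -0.549306
SE = 1/√(n−3) = 1/√152 = 0.081111
z = (z_r − z_0)/SE = (-0.873207 − (-0.549306)) / 0.081111 = -0.323901 / 0.081111 = -3.993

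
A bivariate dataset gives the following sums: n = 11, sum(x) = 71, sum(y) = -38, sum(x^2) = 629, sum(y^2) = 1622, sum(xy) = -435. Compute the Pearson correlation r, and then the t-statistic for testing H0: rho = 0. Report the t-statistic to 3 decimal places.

S_xy = nΣxy − ΣxΣy = 11·(-435) − 71·(-38) = -4785 − (-2698) = -2087
S_xx = nΣx² − (Σx)² = 11·629 − 71² = 6919 − 5041 = 1878
S_yy = nΣy² − (Σy)² = 11·1622 − (-38)² = 17842 − 1444 = 16398
r = S_xy / √(S_xx·S_yy) = -2087 / √(1878·16398) = -2087 / √30795444 = -2087 / 5549.3643 = -0.3761
t = r·√(n−2)/√(1−r²) = -0.3761·√9 / √(1−0.141451) = -1.128300 / 0.926579 = -1.218

-1.218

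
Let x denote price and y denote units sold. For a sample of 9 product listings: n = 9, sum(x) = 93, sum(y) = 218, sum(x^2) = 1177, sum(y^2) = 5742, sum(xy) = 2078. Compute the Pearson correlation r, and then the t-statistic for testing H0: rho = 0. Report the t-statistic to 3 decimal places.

-1.757

Numerator: nΣxy − (Σx)(Σy) = 9·2078 − (93)(218) = -1572
Denominator: √[(nΣx²−(Σx)²)(nΣy²−(Σy)²)]
  nΣx²−(Σx)² = 9·1177 − 8649 = 1944;  nΣy²−(Σy)² = 9·5742 − 47524 = 4154
  √(1944·4154) = √8075376 = 2841.7206
r = -1572 / 2841.7206 = -0.5532
t = r·√(n−2)/√(1−r²) = -0.5532·√7 / √(1−0.306030) = -1.463630 / 0.833049 = -1.757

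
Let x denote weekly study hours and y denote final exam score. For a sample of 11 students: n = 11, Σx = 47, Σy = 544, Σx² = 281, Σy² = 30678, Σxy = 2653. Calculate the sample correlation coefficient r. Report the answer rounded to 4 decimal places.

S_xy = nΣxy − ΣxΣy = 11·2653 − 47·544 = 29183 − 25568 = 3615
S_xx = nΣx² − (Σx)² = 11·281 − 47² = 3091 − 2209 = 882
S_yy = nΣy² − (Σy)² = 11·30678 − 544² = 337458 − 295936 = 41522
r = S_xy / √(S_xx·S_yy) = 3615 / √(882·41522) = 3615 / √36622404 = 3615 / 6051.6447 = 0.5974

0.5974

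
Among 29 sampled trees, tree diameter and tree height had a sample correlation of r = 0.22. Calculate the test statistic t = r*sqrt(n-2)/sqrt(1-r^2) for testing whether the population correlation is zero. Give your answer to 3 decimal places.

1.172

t = r·√(n−2) / √(1−r²) with r = 0.22, n = 29
  = 0.22·√27 / √(1 − 0.0484)
  = 0.22·5.196152 / 0.975500
  = 1.143153 / 0.975500 = 1.172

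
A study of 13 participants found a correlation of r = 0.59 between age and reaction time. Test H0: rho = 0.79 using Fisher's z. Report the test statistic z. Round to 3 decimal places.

Fisher z: atanh(0.59) = 0.677666, atanh(0.79) = 1.071432
z = (z_r − z_0)·√(n−3) = (0.677666 − 1.071432)·√10 = -0.393766 · 3.162278 = -1.245

-1.245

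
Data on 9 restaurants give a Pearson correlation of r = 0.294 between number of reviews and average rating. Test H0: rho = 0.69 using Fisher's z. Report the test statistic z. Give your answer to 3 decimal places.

-1.335

Fisher z: atanh(0.294) = 0.302939, atanh(0.69) = 0.847956
z = (z_r − z_0)·√(n−3) = (0.302939 − 0.847956)·√6 = -0.545017 · 2.449490 = -1.335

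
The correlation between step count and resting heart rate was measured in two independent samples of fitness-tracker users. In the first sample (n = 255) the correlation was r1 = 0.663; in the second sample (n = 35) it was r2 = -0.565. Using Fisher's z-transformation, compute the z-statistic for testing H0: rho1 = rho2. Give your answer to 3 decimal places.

7.664

Fisher z-transforms: z1 = atanh(0.663) = 0.798148, z2 = atanh(-0.565) = -0.640148; difference d = 1.438296
Var(d) = 1/252 + 1/32 = 0.0039683 + 0.0312500 = 0.0352183
z = d/√Var(d) = 1.438296 / √0.0352183 = 1.438296 / 0.187665 = 7.664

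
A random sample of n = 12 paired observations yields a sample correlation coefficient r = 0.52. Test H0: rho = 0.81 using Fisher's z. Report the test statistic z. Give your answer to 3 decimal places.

-1.652

Fisher z: atanh(0.52) = 0.576340, atanh(0.81) = 1.127029
z = (z_r − z_0)·√(n−3) = (0.576340 − 1.127029)·√9 = -0.550689 · 3.000000 = -1.652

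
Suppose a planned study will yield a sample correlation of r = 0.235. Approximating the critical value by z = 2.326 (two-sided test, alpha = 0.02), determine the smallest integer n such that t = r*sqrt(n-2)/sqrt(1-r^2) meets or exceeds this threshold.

95

Need r·√(n−2)/√(1−r²) ≥ 2.326
√(n−2) ≥ 2.326·√(1−0.055225) / 0.235 = 2.326·0.971995 / 0.235 = 9.6207
n−2 ≥ 92.5579  ⇒  n ≥ 94.5579
Smallest integer n = 95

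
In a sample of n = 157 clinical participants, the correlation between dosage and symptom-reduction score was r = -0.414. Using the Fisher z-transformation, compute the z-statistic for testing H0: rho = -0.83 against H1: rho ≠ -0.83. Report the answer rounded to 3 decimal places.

9.279

z_r = atanh(-0.414) = -0.440429,  z_0 = atanh(-0.83) = -1.188136
SE = 1/√(n−3) = 1/√154 = 0.080582
z = (z_r − z_0)/SE = (-0.440429 − (-1.188136)) / 0.080582 = 0.747707 / 0.080582 = 9.279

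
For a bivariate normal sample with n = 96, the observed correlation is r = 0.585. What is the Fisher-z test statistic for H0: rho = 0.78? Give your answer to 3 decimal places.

-3.620

z_r = atanh(0.585) = 0.670031,  z_0 = atanh(0.78) = 1.045371
SE = 1/√(n−3) = 1/√93 = 0.103695
z = (z_r − z_0)/SE = (0.670031 − 1.045371) / 0.103695 = -0.375340 / 0.103695 = -3.620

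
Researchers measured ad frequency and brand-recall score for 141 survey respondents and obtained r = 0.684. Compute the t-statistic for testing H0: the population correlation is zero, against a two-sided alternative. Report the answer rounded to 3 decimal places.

11.055

1 − r² = 1 − 0.467856 = 0.532144;  √(1−r²) = 0.729482
√(n−2) = √139 = 11.789826
t = r·√(n−2)/√(1−r²) = 0.684 · 11.789826 / 0.729482 = 11.055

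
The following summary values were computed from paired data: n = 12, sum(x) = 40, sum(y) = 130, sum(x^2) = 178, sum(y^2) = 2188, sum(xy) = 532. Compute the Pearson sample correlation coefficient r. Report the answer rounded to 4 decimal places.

S_xy = nΣxy − ΣxΣy = 12·532 − 40·130 = 6384 − 5200 = 1184
S_xx = nΣx² − (Σx)² = 12·178 − 40² = 2136 − 1600 = 536
S_yy = nΣy² − (Σy)² = 12·2188 − 130² = 26256 − 16900 = 9356
r = S_xy / √(S_xx·S_yy) = 1184 / √(536·9356) = 1184 / √5014816 = 1184 / 2239.3785 = 0.5287

0.5287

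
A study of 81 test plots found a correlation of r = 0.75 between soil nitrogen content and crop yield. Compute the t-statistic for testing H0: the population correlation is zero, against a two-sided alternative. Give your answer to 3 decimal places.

1 − r² = 1 − 0.5625 = 0.4375;  √(1−r²) = 0.661438
√(n−2) = √79 = 8.888194
t = r·√(n−2)/√(1−r²) = 0.75 · 8.888194 / 0.661438 = 10.078

10.078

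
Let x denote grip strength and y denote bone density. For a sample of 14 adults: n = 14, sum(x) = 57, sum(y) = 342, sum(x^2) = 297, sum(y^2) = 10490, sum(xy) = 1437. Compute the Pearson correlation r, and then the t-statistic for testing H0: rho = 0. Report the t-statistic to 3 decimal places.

Numerator: nΣxy − (Σx)(Σy) = 14·1437 − (57)(342) = 624
Denominator: √[(nΣx²−(Σx)²)(nΣy²−(Σy)²)]
  nΣx²−(Σx)² = 14·297 − 3249 = 909;  nΣy²−(Σy)² = 14·10490 − 116964 = 29896
  √(909·29896) = √27175464 = 5213.0091
r = 624 / 5213.0091 = 0.1197
t = r·√(n−2)/√(1−r²) = 0.1197·√12 / √(1−0.014328) = 0.414653 / 0.992810 = 0.418

0.418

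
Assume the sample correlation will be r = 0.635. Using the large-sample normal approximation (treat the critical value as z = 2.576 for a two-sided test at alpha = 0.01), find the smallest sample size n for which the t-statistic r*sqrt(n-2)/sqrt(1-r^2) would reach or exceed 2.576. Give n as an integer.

12

Need r·√(n−2)/√(1−r²) ≥ 2.576
√(n−2) ≥ 2.576·√(1−0.403225) / 0.635 = 2.576·0.772512 / 0.635 = 3.1338
n−2 ≥ 9.8207  ⇒  n ≥ 11.8207
Smallest integer n = 12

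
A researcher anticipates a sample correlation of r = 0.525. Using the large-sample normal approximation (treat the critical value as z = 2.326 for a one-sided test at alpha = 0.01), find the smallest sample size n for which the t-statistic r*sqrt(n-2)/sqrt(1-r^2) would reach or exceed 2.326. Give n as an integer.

17

Need r·√(n−2)/√(1−r²) ≥ 2.326
√(n−2) ≥ 2.326·√(1−0.275625) / 0.525 = 2.326·0.851102 / 0.525 = 3.7708
n−2 ≥ 14.2189  ⇒  n ≥ 16.2189
Smallest integer n = 17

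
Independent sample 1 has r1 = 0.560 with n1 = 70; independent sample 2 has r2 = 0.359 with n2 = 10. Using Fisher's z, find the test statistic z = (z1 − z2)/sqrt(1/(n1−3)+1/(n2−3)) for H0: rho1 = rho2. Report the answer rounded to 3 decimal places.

0.647

Fisher z-transforms: z1 = atanh(0.560) = 0.632833, z2 = atanh(0.359) = 0.375737; difference d = 0.257096
Var(d) = 1/67 + 1/7 = 0.0149254 + 0.1428571 = 0.1577825
z = d/√Var(d) = 0.257096 / √0.1577825 = 0.257096 / 0.397218 = 0.647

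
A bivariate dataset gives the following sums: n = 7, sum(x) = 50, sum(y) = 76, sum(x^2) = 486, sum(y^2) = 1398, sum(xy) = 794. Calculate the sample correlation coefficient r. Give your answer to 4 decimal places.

0.9244

Numerator: nΣxy − (Σx)(Σy) = 7·794 − (50)(76) = 1758
Denominator: √[(nΣx²−(Σx)²)(nΣy²−(Σy)²)]
  nΣx²−(Σx)² = 7·486 − 2500 = 902;  nΣy²−(Σy)² = 7·1398 − 5776 = 4010
  √(902·4010) = √3617020 = 1901.8465
r = 1758 / 1901.8465 = 0.9244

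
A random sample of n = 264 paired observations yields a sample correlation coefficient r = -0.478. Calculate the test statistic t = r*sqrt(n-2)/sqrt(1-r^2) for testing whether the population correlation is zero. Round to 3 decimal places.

-8.809

t = r·√(n−2) / √(1−r²) with r = -0.478, n = 264
  = -0.478·√262 / √(1 − 0.228484)
  = -0.478·16.186414 / 0.878360
  = -7.737106 / 0.878360 = -8.809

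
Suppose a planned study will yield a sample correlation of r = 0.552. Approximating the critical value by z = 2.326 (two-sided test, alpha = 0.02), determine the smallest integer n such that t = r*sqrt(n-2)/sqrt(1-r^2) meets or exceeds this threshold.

15

Need r·√(n−2)/√(1−r²) ≥ 2.326
√(n−2) ≥ 2.326·√(1−0.304704) / 0.552 = 2.326·0.833844 / 0.552 = 3.5136
n−2 ≥ 12.3454  ⇒  n ≥ 14.3454
Smallest integer n = 15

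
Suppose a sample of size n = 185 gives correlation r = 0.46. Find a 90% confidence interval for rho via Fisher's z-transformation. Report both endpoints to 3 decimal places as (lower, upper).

z_r = atanh(0.46) = 0.497311;  SE = 1/√(n−3) = 1/√182 = 0.074125
z-limits: 0.497311 ± 1.645·0.074125 = 0.497311 ± 0.121936 = [0.375375, 0.619247]
ρ-limits: (tanh 0.375375, tanh 0.619247) = (0.359, 0.551)

(0.359, 0.551)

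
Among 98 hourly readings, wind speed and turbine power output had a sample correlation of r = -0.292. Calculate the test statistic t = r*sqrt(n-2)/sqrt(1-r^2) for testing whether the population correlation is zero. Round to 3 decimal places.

t = r·√(n−2) / √(1−r²) with r = -0.292, n = 98
  = -0.292·√96 / √(1 − 0.085264)
  = -0.292·9.797959 / 0.956418
  = -2.861004 / 0.956418 = -2.991

-2.991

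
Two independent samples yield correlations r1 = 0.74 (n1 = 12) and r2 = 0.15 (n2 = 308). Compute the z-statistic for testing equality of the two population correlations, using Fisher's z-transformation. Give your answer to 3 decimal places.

Fisher z-transforms: z1 = atanh(0.74) = 0.950479, z2 = atanh(0.15) = 0.151140; difference d = 0.799339
Var(d) = 1/9 + 1/305 = 0.1111111 + 0.0032787 = 0.1143898
z = d/√Var(d) = 0.799339 / √0.1143898 = 0.799339 / 0.338216 = 2.363

2.363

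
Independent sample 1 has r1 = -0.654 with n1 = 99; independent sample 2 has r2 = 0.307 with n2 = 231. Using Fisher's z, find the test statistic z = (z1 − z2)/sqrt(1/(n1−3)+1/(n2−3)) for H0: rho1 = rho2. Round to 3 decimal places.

-9.037

z1 = atanh(-0.654) = -0.782257,  z2 = atanh(0.307) = 0.317230
SE = √(1/(n1−3) + 1/(n2−3)) = √(1/96 + 1/228) = √(0.0104167 + 0.0043860) = √0.0148027 = 0.121666
z = (z1 − z2)/SE = (-0.782257 − 0.317230) / 0.121666 = -1.099487 / 0.121666 = -9.037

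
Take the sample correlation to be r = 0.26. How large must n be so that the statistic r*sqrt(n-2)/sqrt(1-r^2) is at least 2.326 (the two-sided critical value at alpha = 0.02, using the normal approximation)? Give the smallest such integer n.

r√(n−2)/√(1−r²) ≥ 2.326  ⇔  n−2 ≥ (2.326)²·(1−r²)/r²
(1−r²)/r² = (1−0.0676)/0.0676 = 13.7929
n ≥ 2 + 5.410276·13.7929 = 2 + 74.6234 = 76.6234
⌈76.6234⌉ = 77

77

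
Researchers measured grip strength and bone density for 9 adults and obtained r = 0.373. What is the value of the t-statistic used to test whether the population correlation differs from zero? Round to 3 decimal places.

t = r·√(n−2) / √(1−r²) with r = 0.373, n = 9
  = 0.373·√7 / √(1 − 0.139129)
  = 0.373·2.645751 / 0.927831
  = 0.986865 / 0.927831 = 1.064

1.064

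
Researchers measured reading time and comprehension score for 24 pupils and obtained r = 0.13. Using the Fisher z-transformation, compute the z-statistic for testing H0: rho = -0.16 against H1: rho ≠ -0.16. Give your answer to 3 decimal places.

z_r = atanh(0.13) = 0.130740,  z_0 = atanh(-0.16) = -0.161387
SE = 1/√(n−3) = 1/√21 = 0.218218
z = (z_r − z_0)/SE = (0.130740 − (-0.161387)) / 0.218218 = 0.292127 / 0.218218 = 1.339

1.339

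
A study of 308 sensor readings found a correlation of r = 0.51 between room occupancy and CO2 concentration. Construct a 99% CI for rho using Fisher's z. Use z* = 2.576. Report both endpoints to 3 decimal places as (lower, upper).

(0.393, 0.611)

Fisher z: z_r = atanh(r) = ½·ln((1+0.51)/(1−0.51)) = 0.562730
SE(z) = 1/√(n−3) = 1/√305 = 0.057260
99% ⇒ z* = 2.576; margin = 2.576·0.057260 = 0.147502
CI on z-scale: (0.415228, 0.710232)
Back-transform: tanh(0.415228) = 0.392903, tanh(0.710232) = 0.610822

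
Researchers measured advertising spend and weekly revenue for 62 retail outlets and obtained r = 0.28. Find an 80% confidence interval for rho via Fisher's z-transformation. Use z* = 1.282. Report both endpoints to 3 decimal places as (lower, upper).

z_r = atanh(0.28) = 0.287682;  SE = 1/√(n−3) = 1/√59 = 0.130189
z-limits: 0.287682 ± 1.282·0.130189 = 0.287682 ± 0.166902 = [0.120780, 0.454584]
ρ-limits: (tanh 0.120780, tanh 0.454584) = (0.120, 0.426)

(0.120, 0.426)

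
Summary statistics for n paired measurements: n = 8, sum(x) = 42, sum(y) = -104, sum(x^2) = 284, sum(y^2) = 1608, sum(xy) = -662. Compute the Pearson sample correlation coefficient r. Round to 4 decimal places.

Numerator: nΣxy − (Σx)(Σy) = 8·(-662) − (42)(-104) = -928
Denominator: √[(nΣx²−(Σx)²)(nΣy²−(Σy)²)]
  nΣx²−(Σx)² = 8·284 − 1764 = 508;  nΣy²−(Σy)² = 8·1608 − 10816 = 2048
  √(508·2048) = √1040384 = 1019.9922
r = -928 / 1019.9922 = -0.9098

-0.9098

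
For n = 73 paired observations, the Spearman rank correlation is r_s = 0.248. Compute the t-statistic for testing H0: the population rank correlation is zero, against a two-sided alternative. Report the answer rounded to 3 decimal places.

2.157

1 − r_s² = 1 − 0.061504 = 0.938496;  √(1−r_s²) = 0.968760
√(n−2) = √71 = 8.426150
t = r_s·√(n−2)/√(1−r_s²) = 0.248 · 8.426150 / 0.968760 = 2.157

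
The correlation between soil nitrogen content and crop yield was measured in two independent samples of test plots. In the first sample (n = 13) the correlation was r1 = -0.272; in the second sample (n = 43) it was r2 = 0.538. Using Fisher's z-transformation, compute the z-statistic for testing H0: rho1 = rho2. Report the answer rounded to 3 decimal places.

z1 = atanh(-0.272) = -0.279022,  z2 = atanh(0.538) = 0.601337
SE = √(1/(n1−3) + 1/(n2−3)) = √(1/10 + 1/40) = √(0.1000000 + 0.0250000) = √0.1250000 = 0.353553
z = (z1 − z2)/SE = (-0.279022 − 0.601337) / 0.353553 = -0.880359 / 0.353553 = -2.490

-2.490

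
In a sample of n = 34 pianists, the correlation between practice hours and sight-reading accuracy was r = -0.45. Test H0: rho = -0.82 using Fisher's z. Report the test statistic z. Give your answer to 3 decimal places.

Fisher z: atanh(-0.45) = -0.484700, atanh(-0.82) = -1.156817
z = (z_r − z_0)·√(n−3) = (-0.484700 − (-1.156817))·√31 = 0.672117 · 5.567764 = 3.742

3.742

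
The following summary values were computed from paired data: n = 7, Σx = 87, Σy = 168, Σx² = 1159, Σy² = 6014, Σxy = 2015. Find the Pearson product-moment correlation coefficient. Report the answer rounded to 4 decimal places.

Numerator: nΣxy − (Σx)(Σy) = 7·2015 − (87)(168) = -511
Denominator: √[(nΣx²−(Σx)²)(nΣy²−(Σy)²)]
  nΣx²−(Σx)² = 7·1159 − 7569 = 544;  nΣy²−(Σy)² = 7·6014 − 28224 = 13874
  √(544·13874) = √7547456 = 2747.2634
r = -511 / 2747.2634 = -0.1860

-0.1860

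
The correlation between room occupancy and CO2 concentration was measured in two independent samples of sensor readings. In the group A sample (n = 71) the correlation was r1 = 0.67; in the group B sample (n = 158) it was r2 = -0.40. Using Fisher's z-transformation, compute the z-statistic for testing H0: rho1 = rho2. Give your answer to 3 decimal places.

z1 = atanh(0.67) = 0.810743,  z2 = atanh(-0.40) = -0.423649
SE = √(1/(n1−3) + 1/(n2−3)) = √(1/68 + 1/155) = √(0.0147059 + 0.0064516) = √0.0211575 = 0.145456
z = (z1 − z2)/SE = (0.810743 − (-0.423649)) / 0.145456 = 1.234392 / 0.145456 = 8.486

8.486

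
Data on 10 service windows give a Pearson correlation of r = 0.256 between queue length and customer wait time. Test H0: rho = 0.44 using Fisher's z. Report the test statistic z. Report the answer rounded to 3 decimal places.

Fisher z: atanh(0.256) = 0.261823, atanh(0.44) = 0.472231
z = (z_r − z_0)·√(n−3) = (0.261823 − 0.472231)·√7 = -0.210408 · 2.645751 = -0.557

-0.557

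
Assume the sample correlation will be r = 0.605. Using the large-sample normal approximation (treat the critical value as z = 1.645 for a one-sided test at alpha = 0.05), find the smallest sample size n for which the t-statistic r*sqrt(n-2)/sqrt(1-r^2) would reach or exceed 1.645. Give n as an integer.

r√(n−2)/√(1−r²) ≥ 1.645  ⇔  n−2 ≥ (1.645)²·(1−r²)/r²
(1−r²)/r² = (1−0.366025)/0.366025 = 1.7321
n ≥ 2 + 2.706025·1.7321 = 2 + 4.6871 = 6.6871
⌈6.6871⌉ = 7

7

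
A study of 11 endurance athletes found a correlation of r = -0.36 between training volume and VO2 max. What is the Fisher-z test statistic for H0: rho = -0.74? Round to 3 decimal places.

1.622

Fisher z: atanh(-0.36) = -0.376886, atanh(-0.74) = -0.950479
z = (z_r − z_0)·√(n−3) = (-0.376886 − (-0.950479))·√8 = 0.573593 · 2.828427 = 1.622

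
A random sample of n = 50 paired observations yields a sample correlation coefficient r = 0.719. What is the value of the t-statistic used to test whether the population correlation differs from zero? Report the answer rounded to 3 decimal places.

t = r·√(n−2) / √(1−r²) with r = 0.719, n = 50
  = 0.719·√48 / √(1 − 0.516961)
  = 0.719·6.928203 / 0.695010
  = 4.981378 / 0.695010 = 7.167

7.167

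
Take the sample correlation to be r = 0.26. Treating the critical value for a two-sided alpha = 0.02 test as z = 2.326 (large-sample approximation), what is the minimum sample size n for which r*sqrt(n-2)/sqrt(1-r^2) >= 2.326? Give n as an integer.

77

r√(n−2)/√(1−r²) ≥ 2.326  ⇔  n−2 ≥ (2.326)²·(1−r²)/r²
(1−r²)/r² = (1−0.0676)/0.0676 = 13.7929
n ≥ 2 + 5.410276·13.7929 = 2 + 74.6234 = 76.6234
⌈76.6234⌉ = 77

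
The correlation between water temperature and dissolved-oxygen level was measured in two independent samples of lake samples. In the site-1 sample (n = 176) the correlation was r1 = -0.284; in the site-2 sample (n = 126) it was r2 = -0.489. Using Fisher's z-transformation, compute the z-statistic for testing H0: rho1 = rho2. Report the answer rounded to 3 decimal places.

z1 = atanh(-0.284) = -0.292028,  z2 = atanh(-0.489) = -0.534745
SE = √(1/(n1−3) + 1/(n2−3)) = √(1/173 + 1/123) = √(0.0057803 + 0.0081301) = √0.0139104 = 0.117942
z = (z1 − z2)/SE = (-0.292028 − (-0.534745)) / 0.117942 = 0.242717 / 0.117942 = 2.058

2.058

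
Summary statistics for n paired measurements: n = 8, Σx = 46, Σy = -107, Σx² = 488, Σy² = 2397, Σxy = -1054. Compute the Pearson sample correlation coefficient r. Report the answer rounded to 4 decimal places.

S_xy = nΣxy − ΣxΣy = 8·(-1054) − 46·(-107) = -8432 − (-4922) = -3510
S_xx = nΣx² − (Σx)² = 8·488 − 46² = 3904 − 2116 = 1788
S_yy = nΣy² − (Σy)² = 8·2397 − (-107)² = 19176 − 11449 = 7727
r = S_xy / √(S_xx·S_yy) = -3510 / √(1788·7727) = -3510 / √13815876 = -3510 / 3716.9713 = -0.9443

-0.9443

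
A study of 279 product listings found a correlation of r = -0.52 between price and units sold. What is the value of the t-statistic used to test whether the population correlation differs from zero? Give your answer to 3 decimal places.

t = r·√(n−2) / √(1−r²) with r = -0.52, n = 279
  = -0.52·√277 / √(1 − 0.2704)
  = -0.52·16.643317 / 0.854166
  = -8.654525 / 0.854166 = -10.132

-10.132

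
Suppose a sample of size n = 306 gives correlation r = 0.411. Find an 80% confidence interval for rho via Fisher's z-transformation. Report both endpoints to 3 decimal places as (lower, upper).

z_r = atanh(0.411) = 0.436814;  SE = 1/√(n−3) = 1/√303 = 0.057448
z-limits: 0.436814 ± 1.282·0.057448 = 0.436814 ± 0.073648 = [0.363166, 0.510462]
ρ-limits: (tanh 0.363166, tanh 0.510462) = (0.348, 0.470)

(0.348, 0.470)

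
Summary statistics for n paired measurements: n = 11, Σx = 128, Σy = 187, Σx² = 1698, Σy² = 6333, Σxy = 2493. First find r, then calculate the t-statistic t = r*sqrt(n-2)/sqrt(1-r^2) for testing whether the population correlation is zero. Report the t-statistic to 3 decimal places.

Numerator: nΣxy − (Σx)(Σy) = 11·2493 − (128)(187) = 3487
Denominator: √[(nΣx²−(Σx)²)(nΣy²−(Σy)²)]
  nΣx²−(Σx)² = 11·1698 − 16384 = 2294;  nΣy²−(Σy)² = 11·6333 − 34969 = 34694
  √(2294·34694) = √79588036 = 8921.2127
r = 3487 / 8921.2127 = 0.3909
t = r·√(n−2)/√(1−r²) = 0.3909·√9 / √(1−0.152803) = 1.172700 / 0.920433 = 1.274

1.274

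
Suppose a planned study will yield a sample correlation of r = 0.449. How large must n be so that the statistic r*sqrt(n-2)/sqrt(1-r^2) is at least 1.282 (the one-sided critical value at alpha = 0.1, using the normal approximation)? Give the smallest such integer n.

r√(n−2)/√(1−r²) ≥ 1.282  ⇔  n−2 ≥ (1.282)²·(1−r²)/r²
(1−r²)/r² = (1−0.201601)/0.201601 = 3.9603
n ≥ 2 + 1.643524·3.9603 = 2 + 6.5088 = 8.5088
⌈8.5088⌉ = 9

9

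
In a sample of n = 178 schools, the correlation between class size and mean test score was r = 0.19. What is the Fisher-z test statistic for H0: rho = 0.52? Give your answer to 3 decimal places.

Fisher z: atanh(0.19) = 0.192337, atanh(0.52) = 0.576340
z = (z_r − z_0)·√(n−3) = (0.192337 − 0.576340)·√175 = -0.384003 · 13.228757 = -5.080

-5.080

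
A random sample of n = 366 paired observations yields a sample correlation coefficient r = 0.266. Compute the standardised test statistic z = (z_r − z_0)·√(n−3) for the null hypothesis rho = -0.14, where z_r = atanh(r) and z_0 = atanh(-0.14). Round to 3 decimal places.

7.878

Fisher z: atanh(0.266) = 0.272554, atanh(-0.14) = -0.140926
z = (z_r − z_0)·√(n−3) = (0.272554 − (-0.140926))·√363 = 0.413480 · 19.052559 = 7.878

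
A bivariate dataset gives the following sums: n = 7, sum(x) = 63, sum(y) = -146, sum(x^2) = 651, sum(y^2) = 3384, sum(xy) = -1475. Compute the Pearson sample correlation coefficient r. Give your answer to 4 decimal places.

-0.9543

Numerator: nΣxy − (Σx)(Σy) = 7·(-1475) − (63)(-146) = -1127
Denominator: √[(nΣx²−(Σx)²)(nΣy²−(Σy)²)]
  nΣx²−(Σx)² = 7·651 − 3969 = 588;  nΣy²−(Σy)² = 7·3384 − 21316 = 2372
  √(588·2372) = √1394736 = 1180.9894
r = -1127 / 1180.9894 = -0.9543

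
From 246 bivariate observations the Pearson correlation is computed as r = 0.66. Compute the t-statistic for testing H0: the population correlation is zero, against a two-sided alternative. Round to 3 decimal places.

1 − r² = 1 − 0.4356 = 0.5644;  √(1−r²) = 0.751266
√(n−2) = √244 = 15.620499
t = r·√(n−2)/√(1−r²) = 0.66 · 15.620499 / 0.751266 = 13.723

13.723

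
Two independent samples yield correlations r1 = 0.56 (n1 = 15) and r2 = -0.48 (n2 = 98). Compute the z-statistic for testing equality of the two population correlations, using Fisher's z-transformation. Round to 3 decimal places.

Fisher z-transforms: z1 = atanh(0.56) = 0.632833, z2 = atanh(-0.48) = -0.522984; difference d = 1.155817
Var(d) = 1/12 + 1/95 = 0.0833333 + 0.0105263 = 0.0938596
z = d/√Var(d) = 1.155817 / √0.0938596 = 1.155817 / 0.306365 = 3.773

3.773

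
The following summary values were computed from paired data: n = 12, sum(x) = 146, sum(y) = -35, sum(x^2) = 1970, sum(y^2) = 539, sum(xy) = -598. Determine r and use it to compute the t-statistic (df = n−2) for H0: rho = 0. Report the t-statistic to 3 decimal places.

Numerator: nΣxy − (Σx)(Σy) = 12·(-598) − (146)(-35) = -2066
Denominator: √[(nΣx²−(Σx)²)(nΣy²−(Σy)²)]
  nΣx²−(Σx)² = 12·1970 − 21316 = 2324;  nΣy²−(Σy)² = 12·539 − 1225 = 5243
  √(2324·5243) = √12184732 = 3490.6635
r = -2066 / 3490.6635 = -0.5919
t = r·√(n−2)/√(1−r²) = -0.5919·√10 / √(1−0.350346) = -1.871752 / 0.806011 = -2.322

-2.322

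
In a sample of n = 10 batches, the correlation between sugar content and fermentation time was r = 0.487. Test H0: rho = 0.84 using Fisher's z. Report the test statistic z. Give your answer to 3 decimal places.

z_r = atanh(0.487) = 0.532120,  z_0 = atanh(0.84) = 1.221174
SE = 1/√(n−3) = 1/√7 = 0.377964
z = (z_r − z_0)/SE = (0.532120 − 1.221174) / 0.377964 = -0.689054 / 0.377964 = -1.823

-1.823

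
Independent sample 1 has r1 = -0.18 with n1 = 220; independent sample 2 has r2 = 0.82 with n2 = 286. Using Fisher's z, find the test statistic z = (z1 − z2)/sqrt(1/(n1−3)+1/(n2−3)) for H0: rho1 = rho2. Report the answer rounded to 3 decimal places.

Fisher z-transforms: z1 = atanh(-0.18) = -0.181983, z2 = atanh(0.82) = 1.156817; difference d = -1.338800
Var(d) = 1/217 + 1/283 = 0.0046083 + 0.0035336 = 0.0081419
z = d/√Var(d) = -1.338800 / √0.0081419 = -1.338800 / 0.090232 = -14.837

-14.837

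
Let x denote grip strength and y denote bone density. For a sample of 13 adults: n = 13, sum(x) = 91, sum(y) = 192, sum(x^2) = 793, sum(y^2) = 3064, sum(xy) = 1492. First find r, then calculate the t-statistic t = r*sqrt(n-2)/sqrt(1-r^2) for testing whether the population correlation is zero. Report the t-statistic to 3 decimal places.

Numerator: nΣxy − (Σx)(Σy) = 13·1492 − (91)(192) = 1924
Denominator: √[(nΣx²−(Σx)²)(nΣy²−(Σy)²)]
  nΣx²−(Σx)² = 13·793 − 8281 = 2028;  nΣy²−(Σy)² = 13·3064 − 36864 = 2968
  √(2028·2968) = √6019104 = 2453.3862
r = 1924 / 2453.3862 = 0.7842
t = r·√(n−2)/√(1−r²) = 0.7842·√11 / √(1−0.614970) = 2.600897 / 0.620508 = 4.192

4.192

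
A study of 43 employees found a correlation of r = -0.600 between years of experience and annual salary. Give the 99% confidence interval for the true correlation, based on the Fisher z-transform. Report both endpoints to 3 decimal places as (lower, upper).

z_r = atanh(-0.600) = -0.693147;  SE = 1/√(n−3) = 1/√40 = 0.158114
z-limits: -0.693147 ± 2.576·0.158114 = -0.693147 ± 0.407302 = [-1.100449, -0.285845]
ρ-limits: (tanh -1.100449, tanh -0.285845) = (-0.801, -0.278)

(-0.801, -0.278)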